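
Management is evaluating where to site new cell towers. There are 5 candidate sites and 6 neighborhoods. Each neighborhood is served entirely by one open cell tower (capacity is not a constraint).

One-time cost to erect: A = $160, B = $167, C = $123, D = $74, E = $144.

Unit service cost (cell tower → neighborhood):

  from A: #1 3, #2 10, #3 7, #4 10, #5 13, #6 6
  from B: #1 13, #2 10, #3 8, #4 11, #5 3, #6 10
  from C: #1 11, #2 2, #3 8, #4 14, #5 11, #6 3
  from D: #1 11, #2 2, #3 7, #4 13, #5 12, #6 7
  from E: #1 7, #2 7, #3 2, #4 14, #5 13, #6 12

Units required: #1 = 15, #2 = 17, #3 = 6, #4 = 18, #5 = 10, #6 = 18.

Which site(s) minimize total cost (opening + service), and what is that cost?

Open A and C; minimum total cost 748.

For any fixed open set, each neighborhood goes to its cheapest open site; total = fixed + service.
{A, C}: #1→A 3·15=45, #2→C 2·17=34, #3→A 7·6=42, #4→A 10·18=180, #5→C 11·10=110, #6→C 3·18=54. Service 465; fixed 283; total 748.
{A, D}: service 529 + fixed 234 = 763
{C}: service 663 + fixed 123 = 786
{A, B, C, D, E}: #1→A 3·15=45, #2→C 2·17=34, #3→E 2·6=12, #4→A 10·18=180, #5→B 3·10=30, #6→C 3·18=54. Service 355; fixed 668; total 1023.
No other subset beats 748.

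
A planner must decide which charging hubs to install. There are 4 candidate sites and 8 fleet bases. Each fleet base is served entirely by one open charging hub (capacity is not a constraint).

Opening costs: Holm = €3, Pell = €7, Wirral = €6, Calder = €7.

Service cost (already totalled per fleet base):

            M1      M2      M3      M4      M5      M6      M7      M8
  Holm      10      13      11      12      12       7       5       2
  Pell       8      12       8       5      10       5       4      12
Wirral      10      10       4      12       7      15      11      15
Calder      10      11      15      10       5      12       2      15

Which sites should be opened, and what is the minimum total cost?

For any fixed open set, each fleet base goes to its cheapest open site; total = fixed + service.
{Holm, Pell, Wirral}: M1→Pell 8, M2→Wirral 10, M3→Wirral 4, M4→Pell 5, M5→Wirral 7, M6→Pell 5, M7→Pell 4, M8→Holm 2. Service 45; fixed 16; total 61.
{Holm, Pell, Calder}: service 46 + fixed 17 = 63
{Holm, Pell}: M1→Pell 8, M2→Pell 12, M3→Pell 8, M4→Pell 5, M5→Pell 10, M6→Pell 5, M7→Pell 4, M8→Holm 2. Service 54; fixed 10; total 64.
{Holm, Pell, Wirral, Calder}: service 41 + fixed 23 = 64
No other subset beats 61.

Open Holm, Pell and Wirral; minimum total cost 61.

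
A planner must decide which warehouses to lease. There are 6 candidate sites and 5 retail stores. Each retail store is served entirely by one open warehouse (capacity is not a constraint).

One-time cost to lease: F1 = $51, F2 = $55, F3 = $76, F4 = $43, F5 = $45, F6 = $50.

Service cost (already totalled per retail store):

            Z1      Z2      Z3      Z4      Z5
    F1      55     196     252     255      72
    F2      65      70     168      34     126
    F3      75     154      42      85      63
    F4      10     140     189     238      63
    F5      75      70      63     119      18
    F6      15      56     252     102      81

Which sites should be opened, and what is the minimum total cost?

For any fixed open set, each retail store goes to its cheapest open site; total = fixed + service.
{F2, F5, F6}: Z1→F6 15, Z2→F6 56, Z3→F5 63, Z4→F2 34, Z5→F5 18. Service 186; fixed 150; total 336.
{F2, F4, F5}: service 195 + fixed 143 = 338
{F5, F6}: Z1→F6 15, Z2→F6 56, Z3→F5 63, Z4→F6 102, Z5→F5 18. Service 254; fixed 95; total 349.
{F1, F2, F3, F4, F5, F6}: service 160 + fixed 320 = 480
No other subset beats 336.

Open F2, F5 and F6; minimum total cost 336.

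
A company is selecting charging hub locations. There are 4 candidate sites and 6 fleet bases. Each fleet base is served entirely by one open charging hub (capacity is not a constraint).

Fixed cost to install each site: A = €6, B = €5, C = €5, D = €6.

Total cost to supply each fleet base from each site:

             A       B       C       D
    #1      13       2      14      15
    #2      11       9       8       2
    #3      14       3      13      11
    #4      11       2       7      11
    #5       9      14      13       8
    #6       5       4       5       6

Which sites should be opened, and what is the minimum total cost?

Open B and D; minimum total cost 32.

For any fixed open set, each fleet base goes to its cheapest open site; total = fixed + service.
{B, D}: #1→B 2, #2→D 2, #3→B 3, #4→B 2, #5→D 8, #6→B 4. Service 21; fixed 11; total 32.
{B, C, D}: service 21 + fixed 16 = 37
{A, B, D}: #1→B 2, #2→D 2, #3→B 3, #4→B 2, #5→D 8, #6→B 4. Service 21; fixed 17; total 38.
{A, B, C, D}: service 21 + fixed 22 = 43
(All 15 nonempty subsets were checked; B and D is lowest.)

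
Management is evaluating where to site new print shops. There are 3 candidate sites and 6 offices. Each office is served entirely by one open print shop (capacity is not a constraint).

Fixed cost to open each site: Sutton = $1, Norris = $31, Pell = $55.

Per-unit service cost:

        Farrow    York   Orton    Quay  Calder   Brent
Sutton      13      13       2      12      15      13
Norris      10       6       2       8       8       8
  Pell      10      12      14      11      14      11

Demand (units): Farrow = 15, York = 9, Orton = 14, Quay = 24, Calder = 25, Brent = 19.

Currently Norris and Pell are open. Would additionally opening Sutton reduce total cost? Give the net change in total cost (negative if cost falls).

No — net change +1 (cost rises by 1).

Current service cost with {Norris, Pell}: 776.
Adding Sutton: each office re-picks its cheapest; new service cost 776, saving 0.
Extra fixed cost: 1. Net change = 1 − 0 = 1.
(Totals: 862 → 863.)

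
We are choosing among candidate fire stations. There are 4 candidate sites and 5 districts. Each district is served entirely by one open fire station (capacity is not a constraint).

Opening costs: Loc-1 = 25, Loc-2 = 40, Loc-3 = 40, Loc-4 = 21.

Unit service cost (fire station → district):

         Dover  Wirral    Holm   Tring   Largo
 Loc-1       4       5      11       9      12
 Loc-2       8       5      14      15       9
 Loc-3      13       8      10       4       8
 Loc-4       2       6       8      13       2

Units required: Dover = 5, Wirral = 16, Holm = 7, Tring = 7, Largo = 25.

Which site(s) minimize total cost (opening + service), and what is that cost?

Open Loc-3 and Loc-4; minimum total cost 301.

For any fixed open set, each district goes to its cheapest open site; total = fixed + service.
{Loc-3, Loc-4}: Dover→Loc-4 2·5=10, Wirral→Loc-4 6·16=96, Holm→Loc-4 8·7=56, Tring→Loc-3 4·7=28, Largo→Loc-4 2·25=50. Service 240; fixed 61; total 301.
{Loc-1, Loc-4}: service 259 + fixed 46 = 305
{Loc-1, Loc-3, Loc-4}: service 224 + fixed 86 = 310
{Loc-1, Loc-2, Loc-3, Loc-4}: service 224 + fixed 126 = 350
No other subset beats 301.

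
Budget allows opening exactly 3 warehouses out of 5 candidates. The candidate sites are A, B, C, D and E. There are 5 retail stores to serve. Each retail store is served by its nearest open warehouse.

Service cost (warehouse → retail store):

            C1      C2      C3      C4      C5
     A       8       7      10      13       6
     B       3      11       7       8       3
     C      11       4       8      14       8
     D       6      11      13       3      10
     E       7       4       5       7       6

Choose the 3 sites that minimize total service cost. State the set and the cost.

Choose B, D and E; total service cost 18.

With exactly 3 open, each retail store uses its cheapest among the chosen.
{B, D, E}: C1→B 3, C2→E 4, C3→E 5, C4→D 3, C5→B 3. Service cost 18.
{B, C, D}: service cost 20
{A, B, E}: service cost 22
Among all 10 size-3 choices, {B, D, E} is lowest.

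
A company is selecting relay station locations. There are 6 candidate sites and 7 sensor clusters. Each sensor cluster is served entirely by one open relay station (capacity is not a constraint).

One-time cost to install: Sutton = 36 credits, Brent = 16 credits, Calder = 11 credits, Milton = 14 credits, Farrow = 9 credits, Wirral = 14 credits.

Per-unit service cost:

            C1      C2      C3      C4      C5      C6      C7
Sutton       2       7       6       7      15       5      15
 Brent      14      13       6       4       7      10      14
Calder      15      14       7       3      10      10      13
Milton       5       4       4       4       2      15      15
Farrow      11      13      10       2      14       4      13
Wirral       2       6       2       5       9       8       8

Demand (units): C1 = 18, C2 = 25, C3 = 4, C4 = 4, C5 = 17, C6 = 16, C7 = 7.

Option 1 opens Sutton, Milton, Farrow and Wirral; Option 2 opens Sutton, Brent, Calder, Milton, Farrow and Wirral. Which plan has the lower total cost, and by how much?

Option 1 is cheaper by 27.

Option 1: {Sutton, Milton, Farrow, Wirral}: C1→Sutton 2·18=36, C2→Milton 4·25=100, C3→Wirral 2·4=8, C4→Farrow 2·4=8, C5→Milton 2·17=34, C6→Farrow 4·16=64, C7→Wirral 8·7=56. Service 306; fixed 73; total 379.
Option 2: {Sutton, Brent, Calder, Milton, Farrow, Wirral}: C1→Sutton 2·18=36, C2→Milton 4·25=100, C3→Wirral 2·4=8, C4→Farrow 2·4=8, C5→Milton 2·17=34, C6→Farrow 4·16=64, C7→Wirral 8·7=56. Service 306; fixed 100; total 406.
Difference: |379 − 406| = 27.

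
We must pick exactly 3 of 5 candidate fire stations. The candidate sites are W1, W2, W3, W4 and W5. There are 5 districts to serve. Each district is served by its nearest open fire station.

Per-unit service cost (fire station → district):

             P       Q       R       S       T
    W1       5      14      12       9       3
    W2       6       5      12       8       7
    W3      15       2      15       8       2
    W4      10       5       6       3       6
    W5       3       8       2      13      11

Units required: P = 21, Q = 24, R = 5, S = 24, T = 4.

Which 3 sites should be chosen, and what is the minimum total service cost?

Choose W3, W4 and W5; total service cost 201.

With exactly 3 open, each district uses its cheapest among the chosen.
{W3, W4, W5}: P→W5 3·21=63, Q→W3 2·24=48, R→W5 2·5=10, S→W4 3·24=72, T→W3 2·4=8. Service cost 201.
{W1, W3, W4}: service cost 263
{W1, W4, W5}: service cost 277
Among all 10 size-3 choices, {W3, W4, W5} is lowest.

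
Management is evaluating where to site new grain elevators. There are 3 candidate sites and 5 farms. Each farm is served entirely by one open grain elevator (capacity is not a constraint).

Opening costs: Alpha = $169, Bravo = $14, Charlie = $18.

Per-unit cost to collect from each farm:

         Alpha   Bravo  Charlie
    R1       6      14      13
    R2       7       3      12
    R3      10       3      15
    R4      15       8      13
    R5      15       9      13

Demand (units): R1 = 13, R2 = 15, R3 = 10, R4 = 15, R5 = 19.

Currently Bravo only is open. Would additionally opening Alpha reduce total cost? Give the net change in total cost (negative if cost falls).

No — net change +65 (cost rises by 65).

Current service cost with {Bravo}: 548.
Adding Alpha: each farm re-picks its cheapest; new service cost 444, saving 104.
Extra fixed cost: 169. Net change = 169 − 104 = 65.
(Totals: 562 → 627.)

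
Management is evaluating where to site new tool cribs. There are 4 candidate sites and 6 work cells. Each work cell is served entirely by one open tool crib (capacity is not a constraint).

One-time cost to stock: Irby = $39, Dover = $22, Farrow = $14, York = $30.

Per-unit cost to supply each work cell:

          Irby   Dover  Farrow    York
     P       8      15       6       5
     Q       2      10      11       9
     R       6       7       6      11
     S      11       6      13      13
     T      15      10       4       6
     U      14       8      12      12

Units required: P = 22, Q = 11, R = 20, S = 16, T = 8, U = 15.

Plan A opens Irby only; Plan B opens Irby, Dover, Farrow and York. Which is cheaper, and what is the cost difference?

Plan A: {Irby}: P→Irby 8·22=176, Q→Irby 2·11=22, R→Irby 6·20=120, S→Irby 11·16=176, T→Irby 15·8=120, U→Irby 14·15=210. Service 824; fixed 39; total 863.
Plan B: {Irby, Dover, Farrow, York}: P→York 5·22=110, Q→Irby 2·11=22, R→Irby 6·20=120, S→Dover 6·16=96, T→Farrow 4·8=32, U→Dover 8·15=120. Service 500; fixed 105; total 605.
Difference: |863 − 605| = 258.

Plan B is cheaper by 258.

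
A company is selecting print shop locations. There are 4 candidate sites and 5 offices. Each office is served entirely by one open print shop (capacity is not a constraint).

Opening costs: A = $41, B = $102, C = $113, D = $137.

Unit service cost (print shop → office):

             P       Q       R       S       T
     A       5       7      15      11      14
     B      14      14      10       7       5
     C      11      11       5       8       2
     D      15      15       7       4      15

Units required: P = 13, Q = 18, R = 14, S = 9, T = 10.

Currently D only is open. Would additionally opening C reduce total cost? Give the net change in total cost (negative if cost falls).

Yes — net change −169 (cost falls by 169).

Current service cost with {D}: 749.
Adding C: each office re-picks its cheapest; new service cost 467, saving 282.
Extra fixed cost: 113. Net change = 113 − 282 = -169.
(Totals: 886 → 717.)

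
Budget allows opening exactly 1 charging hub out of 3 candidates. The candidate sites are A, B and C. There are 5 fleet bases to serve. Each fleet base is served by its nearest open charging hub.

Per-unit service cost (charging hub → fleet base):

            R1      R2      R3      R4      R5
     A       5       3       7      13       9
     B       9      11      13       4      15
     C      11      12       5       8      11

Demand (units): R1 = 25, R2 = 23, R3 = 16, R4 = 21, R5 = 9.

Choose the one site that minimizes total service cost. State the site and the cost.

With exactly 1 open, each fleet base uses its cheapest among the chosen.
{A}: R1→A 5·25=125, R2→A 3·23=69, R3→A 7·16=112, R4→A 13·21=273, R5→A 9·9=81. Service cost 660.
{C}: service cost 898
{B}: service cost 905
Among all 3 size-1 choices, {A} is lowest.

Choose A only; total service cost 660.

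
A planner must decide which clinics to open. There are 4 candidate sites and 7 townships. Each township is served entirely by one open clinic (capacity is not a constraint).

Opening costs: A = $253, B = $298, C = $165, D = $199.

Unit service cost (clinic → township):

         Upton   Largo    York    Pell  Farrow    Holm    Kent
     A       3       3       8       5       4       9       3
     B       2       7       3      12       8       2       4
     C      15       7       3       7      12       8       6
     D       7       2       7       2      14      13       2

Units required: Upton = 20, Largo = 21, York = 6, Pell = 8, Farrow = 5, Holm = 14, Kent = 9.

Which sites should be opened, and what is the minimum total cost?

For any fixed open set, each township goes to its cheapest open site; total = fixed + service.
{A}: Upton→A 3·20=60, Largo→A 3·21=63, York→A 8·6=48, Pell→A 5·8=40, Farrow→A 4·5=20, Holm→A 9·14=126, Kent→A 3·9=27. Service 384; fixed 253; total 637.
{B, D}: service 202 + fixed 497 = 699
{B}: Upton→B 2·20=40, Largo→B 7·21=147, York→B 3·6=18, Pell→B 12·8=96, Farrow→B 8·5=40, Holm→B 2·14=28, Kent→B 4·9=36. Service 405; fixed 298; total 703.
{A, B, C, D}: Upton→B 2·20=40, Largo→D 2·21=42, York→B 3·6=18, Pell→D 2·8=16, Farrow→A 4·5=20, Holm→B 2·14=28, Kent→D 2·9=18. Service 182; fixed 915; total 1097.
No other subset beats 637.

Open A only; minimum total cost 637.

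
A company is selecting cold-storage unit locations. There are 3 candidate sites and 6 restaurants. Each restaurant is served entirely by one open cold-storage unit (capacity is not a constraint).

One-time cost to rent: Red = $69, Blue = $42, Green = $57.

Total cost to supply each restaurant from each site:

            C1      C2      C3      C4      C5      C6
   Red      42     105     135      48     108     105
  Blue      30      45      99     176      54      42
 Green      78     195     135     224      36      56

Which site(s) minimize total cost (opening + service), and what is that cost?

Open Red and Blue; minimum total cost 429.

For any fixed open set, each restaurant goes to its cheapest open site; total = fixed + service.
{Red, Blue}: C1→Blue 30, C2→Blue 45, C3→Blue 99, C4→Red 48, C5→Blue 54, C6→Blue 42. Service 318; fixed 111; total 429.
{Red, Blue, Green}: service 300 + fixed 168 = 468
{Blue}: service 446 + fixed 42 = 488
No other subset beats 429.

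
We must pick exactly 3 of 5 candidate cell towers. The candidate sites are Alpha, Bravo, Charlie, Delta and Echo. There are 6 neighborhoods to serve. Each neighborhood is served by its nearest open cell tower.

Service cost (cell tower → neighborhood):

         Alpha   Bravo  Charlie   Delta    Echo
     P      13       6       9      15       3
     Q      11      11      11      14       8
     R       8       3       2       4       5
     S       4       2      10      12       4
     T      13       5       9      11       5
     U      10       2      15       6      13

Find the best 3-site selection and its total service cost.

With exactly 3 open, each neighborhood uses its cheapest among the chosen.
{Bravo, Charlie, Echo}: P→Echo 3, Q→Echo 8, R→Charlie 2, S→Bravo 2, T→Bravo 5, U→Bravo 2. Service cost 22.
{Alpha, Bravo, Echo}: service cost 23
{Bravo, Delta, Echo}: service cost 23
Among all 10 size-3 choices, {Bravo, Charlie, Echo} is lowest.

Choose Bravo, Charlie and Echo; total service cost 22.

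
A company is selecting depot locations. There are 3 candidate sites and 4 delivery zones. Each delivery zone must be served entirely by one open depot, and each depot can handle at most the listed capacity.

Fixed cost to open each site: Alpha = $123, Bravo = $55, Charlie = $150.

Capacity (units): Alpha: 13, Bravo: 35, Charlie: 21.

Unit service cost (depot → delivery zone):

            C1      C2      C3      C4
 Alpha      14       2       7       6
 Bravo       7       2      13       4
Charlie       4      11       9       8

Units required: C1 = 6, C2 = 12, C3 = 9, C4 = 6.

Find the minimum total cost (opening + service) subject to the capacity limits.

Open {Bravo}: C1→Bravo 7·6=42, C2→Bravo 2·12=24, C3→Bravo 13·9=117, C4→Bravo 4·6=24.
Loads: Bravo carries 33/35. Service 207; fixed 55; total 262.
Next best feasible plan costs 331.

Minimum total cost: 262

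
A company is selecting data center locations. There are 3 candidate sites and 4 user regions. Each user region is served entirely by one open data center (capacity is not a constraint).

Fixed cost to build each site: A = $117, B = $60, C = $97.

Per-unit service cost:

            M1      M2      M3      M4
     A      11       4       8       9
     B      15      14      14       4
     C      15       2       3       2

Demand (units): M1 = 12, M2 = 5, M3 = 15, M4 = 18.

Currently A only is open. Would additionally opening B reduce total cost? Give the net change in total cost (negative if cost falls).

Current service cost with {A}: 434.
Adding B: each user region re-picks its cheapest; new service cost 344, saving 90.
Extra fixed cost: 60. Net change = 60 − 90 = -30.
(Totals: 551 → 521.)

Yes — net change −30 (cost falls by 30).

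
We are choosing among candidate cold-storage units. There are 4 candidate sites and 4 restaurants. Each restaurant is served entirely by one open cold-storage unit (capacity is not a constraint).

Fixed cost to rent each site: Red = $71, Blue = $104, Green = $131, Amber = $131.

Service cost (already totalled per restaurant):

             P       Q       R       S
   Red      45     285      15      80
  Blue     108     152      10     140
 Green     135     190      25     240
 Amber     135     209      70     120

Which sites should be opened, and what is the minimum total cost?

For any fixed open set, each restaurant goes to its cheapest open site; total = fixed + service.
{Red, Blue}: P→Red 45, Q→Blue 152, R→Blue 10, S→Red 80. Service 287; fixed 175; total 462.
{Red}: P→Red 45, Q→Red 285, R→Red 15, S→Red 80. Service 425; fixed 71; total 496.
{Blue}: P→Blue 108, Q→Blue 152, R→Blue 10, S→Blue 140. Service 410; fixed 104; total 514.
{Red, Blue, Green, Amber}: P→Red 45, Q→Blue 152, R→Blue 10, S→Red 80. Service 287; fixed 437; total 724.
(All 15 nonempty subsets were checked; Red and Blue is lowest.)

Open Red and Blue; minimum total cost 462.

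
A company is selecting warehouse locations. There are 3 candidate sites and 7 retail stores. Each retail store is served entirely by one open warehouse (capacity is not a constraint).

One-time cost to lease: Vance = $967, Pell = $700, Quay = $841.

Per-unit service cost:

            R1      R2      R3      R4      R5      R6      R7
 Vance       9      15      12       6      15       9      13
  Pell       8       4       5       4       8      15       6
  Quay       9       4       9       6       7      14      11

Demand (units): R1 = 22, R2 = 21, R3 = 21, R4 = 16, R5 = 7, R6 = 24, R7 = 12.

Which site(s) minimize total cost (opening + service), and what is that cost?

Open Pell only; minimum total cost 1617.

For any fixed open set, each retail store goes to its cheapest open site; total = fixed + service.
{Pell}: R1→Pell 8·22=176, R2→Pell 4·21=84, R3→Pell 5·21=105, R4→Pell 4·16=64, R5→Pell 8·7=56, R6→Pell 15·24=360, R7→Pell 6·12=72. Service 917; fixed 700; total 1617.
{Quay}: service 1084 + fixed 841 = 1925
{Vance}: R1→Vance 9·22=198, R2→Vance 15·21=315, R3→Vance 12·21=252, R4→Vance 6·16=96, R5→Vance 15·7=105, R6→Vance 9·24=216, R7→Vance 13·12=156. Service 1338; fixed 967; total 2305.
{Vance, Pell, Quay}: R1→Pell 8·22=176, R2→Pell 4·21=84, R3→Pell 5·21=105, R4→Pell 4·16=64, R5→Quay 7·7=49, R6→Vance 9·24=216, R7→Pell 6·12=72. Service 766; fixed 2508; total 3274.
(All 7 nonempty subsets were checked; Pell only is lowest.)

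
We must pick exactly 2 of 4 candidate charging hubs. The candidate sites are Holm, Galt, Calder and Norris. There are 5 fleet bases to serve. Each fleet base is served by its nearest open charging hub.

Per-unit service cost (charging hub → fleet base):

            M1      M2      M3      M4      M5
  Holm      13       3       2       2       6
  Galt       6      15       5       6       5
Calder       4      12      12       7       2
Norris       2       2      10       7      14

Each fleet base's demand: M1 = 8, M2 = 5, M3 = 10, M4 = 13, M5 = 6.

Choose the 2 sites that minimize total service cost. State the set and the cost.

Choose Holm and Calder; total service cost 105.

With exactly 2 open, each fleet base uses its cheapest among the chosen.
{Holm, Calder}: M1→Calder 4·8=32, M2→Holm 3·5=15, M3→Holm 2·10=20, M4→Holm 2·13=26, M5→Calder 2·6=12. Service cost 105.
{Holm, Norris}: service cost 108
{Holm, Galt}: service cost 139
Among all 6 size-2 choices, {Holm, Calder} is lowest.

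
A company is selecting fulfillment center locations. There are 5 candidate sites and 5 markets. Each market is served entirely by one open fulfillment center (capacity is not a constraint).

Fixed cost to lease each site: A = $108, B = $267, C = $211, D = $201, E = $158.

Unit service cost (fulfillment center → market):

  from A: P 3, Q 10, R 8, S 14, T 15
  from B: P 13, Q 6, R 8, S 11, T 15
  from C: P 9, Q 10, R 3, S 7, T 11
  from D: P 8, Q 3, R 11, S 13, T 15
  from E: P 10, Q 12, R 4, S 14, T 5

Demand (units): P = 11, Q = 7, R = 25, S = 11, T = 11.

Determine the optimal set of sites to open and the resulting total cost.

Open C only; minimum total cost 653.

For any fixed open set, each market goes to its cheapest open site; total = fixed + service.
{C}: P→C 9·11=99, Q→C 10·7=70, R→C 3·25=75, S→C 7·11=77, T→C 11·11=121. Service 442; fixed 211; total 653.
{E}: service 503 + fixed 158 = 661
{A, E}: service 412 + fixed 266 = 678
{A, B, C, D, E}: P→A 3·11=33, Q→D 3·7=21, R→C 3·25=75, S→C 7·11=77, T→E 5·11=55. Service 261; fixed 945; total 1206.
No other subset beats 653.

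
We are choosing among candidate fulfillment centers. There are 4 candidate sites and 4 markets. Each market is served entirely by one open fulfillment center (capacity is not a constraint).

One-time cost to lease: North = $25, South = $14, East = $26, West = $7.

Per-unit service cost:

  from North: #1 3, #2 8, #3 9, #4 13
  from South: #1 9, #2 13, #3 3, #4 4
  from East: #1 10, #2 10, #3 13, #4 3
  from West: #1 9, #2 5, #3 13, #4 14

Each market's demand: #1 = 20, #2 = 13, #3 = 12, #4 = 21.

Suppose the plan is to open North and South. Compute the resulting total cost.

Each market is assigned to its cheapest site among the open ones.
{North, South}: #1→North 3·20=60, #2→North 8·13=104, #3→South 3·12=36, #4→South 4·21=84. Service 284; fixed 39; total 323.

Total cost: 323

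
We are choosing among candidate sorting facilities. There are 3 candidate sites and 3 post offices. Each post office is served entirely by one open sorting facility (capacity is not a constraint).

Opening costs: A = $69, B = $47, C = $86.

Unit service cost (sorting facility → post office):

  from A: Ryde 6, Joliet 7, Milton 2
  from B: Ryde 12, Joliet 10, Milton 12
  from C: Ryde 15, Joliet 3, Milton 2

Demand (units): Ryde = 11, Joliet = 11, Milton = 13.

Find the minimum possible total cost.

For any fixed open set, each post office goes to its cheapest open site; total = fixed + service.
{A}: Ryde→A 6·11=66, Joliet→A 7·11=77, Milton→A 2·13=26. Service 169; fixed 69; total 238.
{A, C}: service 125 + fixed 155 = 280
{A, B}: Ryde→A 6·11=66, Joliet→A 7·11=77, Milton→A 2·13=26. Service 169; fixed 116; total 285.
{A, B, C}: Ryde→A 6·11=66, Joliet→C 3·11=33, Milton→A 2·13=26. Service 125; fixed 202; total 327.
No other subset beats 238.

Minimum total cost: 238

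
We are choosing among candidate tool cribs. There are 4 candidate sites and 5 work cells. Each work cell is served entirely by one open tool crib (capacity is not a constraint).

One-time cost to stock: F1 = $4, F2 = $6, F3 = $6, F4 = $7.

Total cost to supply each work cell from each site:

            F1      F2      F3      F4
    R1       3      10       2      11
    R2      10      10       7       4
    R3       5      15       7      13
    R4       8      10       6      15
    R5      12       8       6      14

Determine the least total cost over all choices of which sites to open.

Minimum total cost: 34

For any fixed open set, each work cell goes to its cheapest open site; total = fixed + service.
{F3}: R1→F3 2, R2→F3 7, R3→F3 7, R4→F3 6, R5→F3 6. Service 28; fixed 6; total 34.
{F1, F3}: service 26 + fixed 10 = 36
{F3, F4}: R1→F3 2, R2→F4 4, R3→F3 7, R4→F3 6, R5→F3 6. Service 25; fixed 13; total 38.
{F1, F2, F3, F4}: R1→F3 2, R2→F4 4, R3→F1 5, R4→F3 6, R5→F3 6. Service 23; fixed 23; total 46.
(All 15 nonempty subsets were checked; F3 only is lowest.)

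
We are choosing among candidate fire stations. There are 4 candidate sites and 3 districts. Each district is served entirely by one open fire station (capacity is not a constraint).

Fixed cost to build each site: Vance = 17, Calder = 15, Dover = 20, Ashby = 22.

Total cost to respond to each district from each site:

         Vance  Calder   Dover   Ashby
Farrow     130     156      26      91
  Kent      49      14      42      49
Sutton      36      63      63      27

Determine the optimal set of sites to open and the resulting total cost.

For any fixed open set, each district goes to its cheapest open site; total = fixed + service.
{Calder, Dover, Ashby}: Farrow→Dover 26, Kent→Calder 14, Sutton→Ashby 27. Service 67; fixed 57; total 124.
{Vance, Calder, Dover}: service 76 + fixed 52 = 128
{Dover, Ashby}: Farrow→Dover 26, Kent→Dover 42, Sutton→Ashby 27. Service 95; fixed 42; total 137.
{Vance, Calder, Dover, Ashby}: service 67 + fixed 74 = 141
(All 15 nonempty subsets were checked; Calder, Dover and Ashby is lowest.)

Open Calder, Dover and Ashby; minimum total cost 124.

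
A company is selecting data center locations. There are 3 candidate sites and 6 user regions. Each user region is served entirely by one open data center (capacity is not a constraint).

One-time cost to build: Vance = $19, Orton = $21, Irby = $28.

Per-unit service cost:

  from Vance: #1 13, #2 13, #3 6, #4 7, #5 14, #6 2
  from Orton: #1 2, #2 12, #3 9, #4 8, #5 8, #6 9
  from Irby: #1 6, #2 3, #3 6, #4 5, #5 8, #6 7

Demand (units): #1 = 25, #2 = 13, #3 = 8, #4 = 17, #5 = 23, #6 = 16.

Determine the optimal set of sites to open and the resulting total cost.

Open Vance, Orton and Irby; minimum total cost 506.

For any fixed open set, each user region goes to its cheapest open site; total = fixed + service.
{Vance, Orton, Irby}: #1→Orton 2·25=50, #2→Irby 3·13=39, #3→Vance 6·8=48, #4→Irby 5·17=85, #5→Orton 8·23=184, #6→Vance 2·16=32. Service 438; fixed 68; total 506.
{Orton, Irby}: #1→Orton 2·25=50, #2→Irby 3·13=39, #3→Irby 6·8=48, #4→Irby 5·17=85, #5→Orton 8·23=184, #6→Irby 7·16=112. Service 518; fixed 49; total 567.
{Vance, Irby}: service 538 + fixed 47 = 585
{Vance}: service 1015 + fixed 19 = 1034
(All 7 nonempty subsets were checked; Vance, Orton and Irby is lowest.)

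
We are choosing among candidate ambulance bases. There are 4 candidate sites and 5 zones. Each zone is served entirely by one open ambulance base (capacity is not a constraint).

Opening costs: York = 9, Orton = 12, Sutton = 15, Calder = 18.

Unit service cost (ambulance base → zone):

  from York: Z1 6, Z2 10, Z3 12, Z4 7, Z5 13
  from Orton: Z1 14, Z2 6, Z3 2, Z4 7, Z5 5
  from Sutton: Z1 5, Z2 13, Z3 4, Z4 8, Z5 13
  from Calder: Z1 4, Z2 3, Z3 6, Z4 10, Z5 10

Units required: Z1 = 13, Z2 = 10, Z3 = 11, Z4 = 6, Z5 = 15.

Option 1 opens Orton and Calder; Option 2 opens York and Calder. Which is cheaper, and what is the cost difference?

Option 1: {Orton, Calder}: Z1→Calder 4·13=52, Z2→Calder 3·10=30, Z3→Orton 2·11=22, Z4→Orton 7·6=42, Z5→Orton 5·15=75. Service 221; fixed 30; total 251.
Option 2: {York, Calder}: Z1→Calder 4·13=52, Z2→Calder 3·10=30, Z3→Calder 6·11=66, Z4→York 7·6=42, Z5→Calder 10·15=150. Service 340; fixed 27; total 367.
Difference: |251 − 367| = 116.

Option 1 is cheaper by 116.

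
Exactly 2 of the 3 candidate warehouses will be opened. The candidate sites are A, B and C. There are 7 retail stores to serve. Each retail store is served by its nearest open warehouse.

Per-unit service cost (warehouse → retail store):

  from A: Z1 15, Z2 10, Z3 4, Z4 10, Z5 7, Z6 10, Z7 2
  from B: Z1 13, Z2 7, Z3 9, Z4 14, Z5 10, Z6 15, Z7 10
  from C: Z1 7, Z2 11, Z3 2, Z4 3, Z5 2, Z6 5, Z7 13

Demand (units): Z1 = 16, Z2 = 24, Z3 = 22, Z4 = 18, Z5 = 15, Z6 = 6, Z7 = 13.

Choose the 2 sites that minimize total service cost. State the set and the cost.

With exactly 2 open, each retail store uses its cheapest among the chosen.
{A, C}: Z1→C 7·16=112, Z2→A 10·24=240, Z3→C 2·22=44, Z4→C 3·18=54, Z5→C 2·15=30, Z6→C 5·6=30, Z7→A 2·13=26. Service cost 536.
{B, C}: service cost 568
{A, B}: service cost 835
Among all 3 size-2 choices, {A, C} is lowest.

Choose A and C; total service cost 536.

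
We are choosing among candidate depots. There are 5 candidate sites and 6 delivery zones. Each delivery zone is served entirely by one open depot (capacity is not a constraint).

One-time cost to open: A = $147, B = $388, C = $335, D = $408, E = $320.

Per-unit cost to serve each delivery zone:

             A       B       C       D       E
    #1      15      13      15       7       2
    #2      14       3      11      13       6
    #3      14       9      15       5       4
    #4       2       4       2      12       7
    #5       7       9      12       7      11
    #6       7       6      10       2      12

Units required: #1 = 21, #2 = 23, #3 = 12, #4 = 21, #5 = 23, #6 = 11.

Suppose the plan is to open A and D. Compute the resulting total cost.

Each delivery zone is assigned to its cheapest site among the open ones.
{A, D}: #1→D 7·21=147, #2→D 13·23=299, #3→D 5·12=60, #4→A 2·21=42, #5→A 7·23=161, #6→D 2·11=22. Service 731; fixed 555; total 1286.

Total cost: 1286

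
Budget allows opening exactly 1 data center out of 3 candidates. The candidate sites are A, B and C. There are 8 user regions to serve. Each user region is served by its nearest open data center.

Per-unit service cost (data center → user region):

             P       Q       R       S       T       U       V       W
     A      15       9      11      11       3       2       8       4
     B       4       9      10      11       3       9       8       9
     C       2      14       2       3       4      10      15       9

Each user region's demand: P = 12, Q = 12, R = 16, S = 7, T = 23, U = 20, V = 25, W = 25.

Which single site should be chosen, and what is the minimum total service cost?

With exactly 1 open, each user region uses its cheapest among the chosen.
{A}: P→A 15·12=180, Q→A 9·12=108, R→A 11·16=176, S→A 11·7=77, T→A 3·23=69, U→A 2·20=40, V→A 8·25=200, W→A 4·25=100. Service cost 950.
{B}: service cost 1067
{C}: service cost 1137
Among all 3 size-1 choices, {A} is lowest.

Choose A only; total service cost 950.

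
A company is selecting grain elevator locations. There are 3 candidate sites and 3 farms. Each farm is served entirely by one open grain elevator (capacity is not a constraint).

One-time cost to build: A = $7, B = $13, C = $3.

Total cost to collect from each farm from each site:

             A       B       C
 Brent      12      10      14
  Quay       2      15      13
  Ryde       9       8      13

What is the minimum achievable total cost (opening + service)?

Minimum total cost: 30

For any fixed open set, each farm goes to its cheapest open site; total = fixed + service.
{A}: Brent→A 12, Quay→A 2, Ryde→A 9. Service 23; fixed 7; total 30.
{A, C}: Brent→A 12, Quay→A 2, Ryde→A 9. Service 23; fixed 10; total 33.
{A, B}: service 20 + fixed 20 = 40
{A, B, C}: Brent→B 10, Quay→A 2, Ryde→B 8. Service 20; fixed 23; total 43.
No other subset beats 30.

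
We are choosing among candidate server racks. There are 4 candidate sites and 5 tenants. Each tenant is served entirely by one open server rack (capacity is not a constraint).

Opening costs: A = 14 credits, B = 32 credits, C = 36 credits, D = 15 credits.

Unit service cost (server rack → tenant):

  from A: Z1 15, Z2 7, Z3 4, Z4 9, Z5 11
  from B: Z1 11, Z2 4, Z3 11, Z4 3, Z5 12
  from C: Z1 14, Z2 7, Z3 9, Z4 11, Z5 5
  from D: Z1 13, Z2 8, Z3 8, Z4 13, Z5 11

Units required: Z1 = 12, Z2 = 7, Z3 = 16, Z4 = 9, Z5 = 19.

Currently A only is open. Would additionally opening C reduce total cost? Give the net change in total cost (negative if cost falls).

Yes — net change −90 (cost falls by 90).

Current service cost with {A}: 583.
Adding C: each tenant re-picks its cheapest; new service cost 457, saving 126.
Extra fixed cost: 36. Net change = 36 − 126 = -90.
(Totals: 597 → 507.)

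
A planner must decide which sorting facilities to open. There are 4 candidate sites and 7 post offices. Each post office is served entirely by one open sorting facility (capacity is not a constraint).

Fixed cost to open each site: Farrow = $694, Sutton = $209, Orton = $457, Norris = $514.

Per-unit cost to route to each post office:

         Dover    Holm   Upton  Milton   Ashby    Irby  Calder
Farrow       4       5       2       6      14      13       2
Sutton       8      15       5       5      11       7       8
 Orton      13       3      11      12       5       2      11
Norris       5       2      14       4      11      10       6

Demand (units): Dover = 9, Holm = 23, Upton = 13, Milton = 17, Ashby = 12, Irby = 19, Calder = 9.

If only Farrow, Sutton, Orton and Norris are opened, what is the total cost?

Total cost: 2166

Each post office is assigned to its cheapest site among the open ones.
{Farrow, Sutton, Orton, Norris}: Dover→Farrow 4·9=36, Holm→Norris 2·23=46, Upton→Farrow 2·13=26, Milton→Norris 4·17=68, Ashby→Orton 5·12=60, Irby→Orton 2·19=38, Calder→Farrow 2·9=18. Service 292; fixed 1874; total 2166.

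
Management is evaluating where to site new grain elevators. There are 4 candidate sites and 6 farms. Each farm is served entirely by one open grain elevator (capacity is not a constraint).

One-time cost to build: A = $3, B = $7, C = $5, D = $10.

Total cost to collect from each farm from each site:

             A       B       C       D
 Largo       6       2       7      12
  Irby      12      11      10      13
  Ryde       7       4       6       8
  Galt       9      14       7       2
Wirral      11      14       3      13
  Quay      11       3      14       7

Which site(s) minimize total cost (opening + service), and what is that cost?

For any fixed open set, each farm goes to its cheapest open site; total = fixed + service.
{B, C}: Largo→B 2, Irby→C 10, Ryde→B 4, Galt→C 7, Wirral→C 3, Quay→B 3. Service 29; fixed 12; total 41.
{A, B, C}: service 29 + fixed 15 = 44
{B, C, D}: service 24 + fixed 22 = 46
{A, B, C, D}: service 24 + fixed 25 = 49
(All 15 nonempty subsets were checked; B and C is lowest.)

Open B and C; minimum total cost 41.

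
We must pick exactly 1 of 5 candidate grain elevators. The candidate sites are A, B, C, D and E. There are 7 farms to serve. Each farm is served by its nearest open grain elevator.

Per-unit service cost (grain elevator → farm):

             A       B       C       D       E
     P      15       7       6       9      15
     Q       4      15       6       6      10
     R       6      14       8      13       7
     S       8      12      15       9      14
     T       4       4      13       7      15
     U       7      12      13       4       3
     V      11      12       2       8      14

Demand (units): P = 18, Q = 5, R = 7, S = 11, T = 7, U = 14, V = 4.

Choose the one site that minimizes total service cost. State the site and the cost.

Choose D only; total service cost 519.

With exactly 1 open, each farm uses its cheapest among the chosen.
{D}: P→D 9·18=162, Q→D 6·5=30, R→D 13·7=91, S→D 9·11=99, T→D 7·7=49, U→D 4·14=56, V→D 8·4=32. Service cost 519.
{A}: service cost 590
{C}: service cost 640
Among all 5 size-1 choices, {D} is lowest.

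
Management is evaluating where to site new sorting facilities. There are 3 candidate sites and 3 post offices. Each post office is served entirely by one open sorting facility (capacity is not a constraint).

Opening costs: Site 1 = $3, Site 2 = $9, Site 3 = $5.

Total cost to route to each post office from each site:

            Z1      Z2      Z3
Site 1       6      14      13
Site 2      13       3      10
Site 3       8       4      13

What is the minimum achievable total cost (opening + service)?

Minimum total cost: 30

For any fixed open set, each post office goes to its cheapest open site; total = fixed + service.
{Site 3}: Z1→Site 3 8, Z2→Site 3 4, Z3→Site 3 13. Service 25; fixed 5; total 30.
{Site 1, Site 2}: Z1→Site 1 6, Z2→Site 2 3, Z3→Site 2 10. Service 19; fixed 12; total 31.
{Site 1, Site 3}: service 23 + fixed 8 = 31
{Site 1, Site 2, Site 3}: Z1→Site 1 6, Z2→Site 2 3, Z3→Site 2 10. Service 19; fixed 17; total 36.
(All 7 nonempty subsets were checked; Site 3 only is lowest.)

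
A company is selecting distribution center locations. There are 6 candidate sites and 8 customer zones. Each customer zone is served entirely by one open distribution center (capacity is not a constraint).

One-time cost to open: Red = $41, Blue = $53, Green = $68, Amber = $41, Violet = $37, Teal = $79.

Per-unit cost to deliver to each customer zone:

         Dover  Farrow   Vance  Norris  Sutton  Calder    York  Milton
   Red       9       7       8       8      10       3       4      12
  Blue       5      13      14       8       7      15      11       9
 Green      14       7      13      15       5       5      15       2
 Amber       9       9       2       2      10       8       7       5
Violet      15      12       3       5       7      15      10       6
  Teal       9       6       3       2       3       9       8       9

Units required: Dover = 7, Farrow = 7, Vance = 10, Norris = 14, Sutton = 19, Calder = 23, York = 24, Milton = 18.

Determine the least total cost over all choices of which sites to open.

For any fixed open set, each customer zone goes to its cheapest open site; total = fixed + service.
{Red, Green, Amber}: Dover→Red 9·7=63, Farrow→Red 7·7=49, Vance→Amber 2·10=20, Norris→Amber 2·14=28, Sutton→Green 5·19=95, Calder→Red 3·23=69, York→Red 4·24=96, Milton→Green 2·18=36. Service 456; fixed 150; total 606.
{Red, Green, Teal}: Dover→Red 9·7=63, Farrow→Teal 6·7=42, Vance→Teal 3·10=30, Norris→Teal 2·14=28, Sutton→Teal 3·19=57, Calder→Red 3·23=69, York→Red 4·24=96, Milton→Green 2·18=36. Service 421; fixed 188; total 609.
{Red, Amber, Teal}: Dover→Red 9·7=63, Farrow→Teal 6·7=42, Vance→Amber 2·10=20, Norris→Amber 2·14=28, Sutton→Teal 3·19=57, Calder→Red 3·23=69, York→Red 4·24=96, Milton→Amber 5·18=90. Service 465; fixed 161; total 626.
{Red, Blue, Green, Amber, Violet, Teal}: service 383 + fixed 319 = 702
No other subset beats 606.

Minimum total cost: 606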